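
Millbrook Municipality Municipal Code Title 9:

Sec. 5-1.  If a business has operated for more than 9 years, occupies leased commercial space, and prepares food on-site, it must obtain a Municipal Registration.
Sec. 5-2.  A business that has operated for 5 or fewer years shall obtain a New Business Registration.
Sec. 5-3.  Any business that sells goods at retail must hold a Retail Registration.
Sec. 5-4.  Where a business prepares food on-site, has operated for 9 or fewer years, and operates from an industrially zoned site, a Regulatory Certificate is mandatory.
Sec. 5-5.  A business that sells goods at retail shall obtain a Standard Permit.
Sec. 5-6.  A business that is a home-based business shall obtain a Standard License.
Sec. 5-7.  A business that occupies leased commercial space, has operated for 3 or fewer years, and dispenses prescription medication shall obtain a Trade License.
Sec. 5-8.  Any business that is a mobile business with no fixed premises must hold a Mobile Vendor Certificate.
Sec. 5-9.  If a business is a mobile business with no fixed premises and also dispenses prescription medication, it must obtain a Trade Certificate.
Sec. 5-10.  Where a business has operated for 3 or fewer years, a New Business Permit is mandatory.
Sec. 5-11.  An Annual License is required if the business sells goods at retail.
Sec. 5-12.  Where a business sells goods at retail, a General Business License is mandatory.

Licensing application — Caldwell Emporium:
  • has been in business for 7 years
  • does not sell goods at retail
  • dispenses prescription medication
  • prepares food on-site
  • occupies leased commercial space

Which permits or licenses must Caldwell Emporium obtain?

None

Sec. 5-1. years in business 7 ≤ 9; occupies leased commercial space; prepares food on-site → Municipal Registration not required.
Sec. 5-2. years in business 7 > 5 → New Business Registration not required.
Sec. 5-3. does not sell goods at retail → Retail Registration not required.
Sec. 5-4. prepares food on-site; years in business 7 ≤ 9; occupies leased commercial space (not: operates from an industrially zoned site) → Regulatory Certificate not required.
Sec. 5-5. does not sell goods at retail → Standard Permit not required.
Sec. 5-6. occupies leased commercial space (not: is a home-based business) → Standard License not required.
Sec. 5-7. occupies leased commercial space; years in business 7 > 3; dispenses prescription medication → Trade License not required.
Sec. 5-8. occupies leased commercial space (not: is a mobile business with no fixed premises) → Mobile Vendor Certificate not required.
Sec. 5-9. occupies leased commercial space (not: is a mobile business with no fixed premises); dispenses prescription medication → Trade Certificate not required.
Sec. 5-10. years in business 7 > 3 → New Business Permit not required.
Sec. 5-11. does not sell goods at retail → Annual License not required.
Sec. 5-12. does not sell goods at retail → General Business License not required.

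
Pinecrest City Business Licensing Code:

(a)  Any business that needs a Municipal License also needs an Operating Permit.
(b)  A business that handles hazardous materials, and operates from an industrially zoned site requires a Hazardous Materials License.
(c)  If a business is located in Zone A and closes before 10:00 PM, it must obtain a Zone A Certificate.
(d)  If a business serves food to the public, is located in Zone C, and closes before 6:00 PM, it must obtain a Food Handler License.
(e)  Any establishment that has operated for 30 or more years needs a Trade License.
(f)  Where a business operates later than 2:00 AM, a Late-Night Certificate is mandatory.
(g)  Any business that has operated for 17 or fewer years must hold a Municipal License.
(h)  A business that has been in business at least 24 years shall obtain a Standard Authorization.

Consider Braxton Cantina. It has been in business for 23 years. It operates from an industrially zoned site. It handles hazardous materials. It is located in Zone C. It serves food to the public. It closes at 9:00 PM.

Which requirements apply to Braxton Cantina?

(a) Municipal License is not required → no effect.
(b) handles hazardous materials; operates from an industrially zoned site → Hazardous Materials License required.
(c) is located in Zone C (not: is located in Zone A); closes 9:00 PM, at/before 10:00 PM → Zone A Certificate not required.
(d) serves food to the public; is located in Zone C; closes 9:00 PM, after 6:00 PM → Food Handler License not required.
(e) years in business 23 < 30 → Trade License not required.
(f) closes 9:00 PM, at/before 2:00 AM → Late-Night Certificate not required.
(g) years in business 23 > 17 → Municipal License not required.
(h) years in business 23 < 24 → Standard Authorization not required.

Hazardous Materials License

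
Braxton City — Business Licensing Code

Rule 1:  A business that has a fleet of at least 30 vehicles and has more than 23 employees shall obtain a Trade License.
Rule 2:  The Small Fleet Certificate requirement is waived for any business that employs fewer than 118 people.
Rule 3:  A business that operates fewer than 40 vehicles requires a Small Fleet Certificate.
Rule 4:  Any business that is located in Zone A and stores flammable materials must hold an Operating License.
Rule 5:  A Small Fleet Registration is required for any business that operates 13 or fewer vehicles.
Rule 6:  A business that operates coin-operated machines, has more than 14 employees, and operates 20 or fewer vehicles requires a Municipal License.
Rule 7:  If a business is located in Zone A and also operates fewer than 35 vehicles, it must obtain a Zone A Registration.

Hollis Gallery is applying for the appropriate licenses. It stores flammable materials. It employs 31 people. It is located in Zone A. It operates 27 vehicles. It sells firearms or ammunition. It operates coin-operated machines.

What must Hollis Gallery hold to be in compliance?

Rule 1: vehicles 27 < 30; employees 31 > 23 → Trade License not required.
Rule 2: employees 31 < 118 → exempt from Small Fleet Certificate.
Rule 3: vehicles 27 < 40 → Small Fleet Certificate required.
Rule 4: is located in Zone A; stores flammable materials → Operating License required.
Rule 5: vehicles 27 > 13 → Small Fleet Registration not required.
Rule 6: operates coin-operated machines; employees 31 > 14; vehicles 27 > 20 → Municipal License not required.
Rule 7: is located in Zone A; vehicles 27 < 35 → Zone A Registration required.

Operating License, Zone A Registration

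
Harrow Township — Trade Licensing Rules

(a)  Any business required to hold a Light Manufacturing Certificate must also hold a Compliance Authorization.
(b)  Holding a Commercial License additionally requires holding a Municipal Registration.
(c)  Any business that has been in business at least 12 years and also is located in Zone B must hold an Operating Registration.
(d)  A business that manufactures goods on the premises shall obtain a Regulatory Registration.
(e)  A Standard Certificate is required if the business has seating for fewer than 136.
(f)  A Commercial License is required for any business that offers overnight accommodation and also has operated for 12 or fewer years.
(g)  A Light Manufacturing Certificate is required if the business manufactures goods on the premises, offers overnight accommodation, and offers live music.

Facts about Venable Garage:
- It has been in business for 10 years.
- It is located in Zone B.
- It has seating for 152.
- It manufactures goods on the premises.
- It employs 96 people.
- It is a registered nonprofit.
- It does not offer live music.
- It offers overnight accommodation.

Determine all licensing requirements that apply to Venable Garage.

(a) Light Manufacturing Certificate is not required → no effect.
(b) Commercial License is required → Municipal Registration also required.
(c) years in business 10 < 12; is located in Zone B → Operating Registration not required.
(d) manufactures goods on the premises → Regulatory Registration required.
(e) seating 152 ≥ 136 → Standard Certificate not required.
(f) offers overnight accommodation; years in business 10 ≤ 12 → Commercial License required.
(g) manufactures goods on the premises; offers overnight accommodation; does not offer live music → Light Manufacturing Certificate not required.

Commercial License, Municipal Registration, Regulatory Registration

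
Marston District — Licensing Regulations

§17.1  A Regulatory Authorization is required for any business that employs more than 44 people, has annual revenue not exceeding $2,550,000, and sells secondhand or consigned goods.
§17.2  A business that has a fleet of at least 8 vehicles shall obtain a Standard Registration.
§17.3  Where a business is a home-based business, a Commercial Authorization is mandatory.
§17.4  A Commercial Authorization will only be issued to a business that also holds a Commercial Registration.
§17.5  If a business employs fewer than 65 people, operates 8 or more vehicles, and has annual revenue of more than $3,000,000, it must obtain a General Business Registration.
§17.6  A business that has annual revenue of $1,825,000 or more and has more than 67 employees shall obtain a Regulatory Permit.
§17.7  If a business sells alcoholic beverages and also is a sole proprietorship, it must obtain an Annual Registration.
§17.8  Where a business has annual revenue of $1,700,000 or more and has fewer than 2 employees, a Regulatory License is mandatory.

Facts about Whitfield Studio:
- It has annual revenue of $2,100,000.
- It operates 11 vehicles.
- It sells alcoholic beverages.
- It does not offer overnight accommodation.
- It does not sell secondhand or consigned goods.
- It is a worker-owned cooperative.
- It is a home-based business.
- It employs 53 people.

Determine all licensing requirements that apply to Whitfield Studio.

§17.1 employees 53 > 44; revenue $2,100,000 ≤ $2,550,000; does not sell secondhand or consigned goods → Regulatory Authorization not required.
§17.2 vehicles 11 ≥ 8 → Standard Registration required.
§17.3 is a home-based business → Commercial Authorization required.
§17.4 Commercial Authorization is required → Commercial Registration also required.
§17.5 employees 53 < 65; vehicles 11 ≥ 8; revenue $2,100,000 ≤ $3,000,000 → General Business Registration not required.
§17.6 revenue $2,100,000 ≥ $1,825,000; employees 53 ≤ 67 → Regulatory Permit not required.
§17.7 sells alcoholic beverages; is a worker-owned cooperative (not: is a sole proprietorship) → Annual Registration not required.
§17.8 revenue $2,100,000 ≥ $1,700,000; employees 53 ≥ 2 → Regulatory License not required.

Commercial Authorization, Commercial Registration, Standard Registration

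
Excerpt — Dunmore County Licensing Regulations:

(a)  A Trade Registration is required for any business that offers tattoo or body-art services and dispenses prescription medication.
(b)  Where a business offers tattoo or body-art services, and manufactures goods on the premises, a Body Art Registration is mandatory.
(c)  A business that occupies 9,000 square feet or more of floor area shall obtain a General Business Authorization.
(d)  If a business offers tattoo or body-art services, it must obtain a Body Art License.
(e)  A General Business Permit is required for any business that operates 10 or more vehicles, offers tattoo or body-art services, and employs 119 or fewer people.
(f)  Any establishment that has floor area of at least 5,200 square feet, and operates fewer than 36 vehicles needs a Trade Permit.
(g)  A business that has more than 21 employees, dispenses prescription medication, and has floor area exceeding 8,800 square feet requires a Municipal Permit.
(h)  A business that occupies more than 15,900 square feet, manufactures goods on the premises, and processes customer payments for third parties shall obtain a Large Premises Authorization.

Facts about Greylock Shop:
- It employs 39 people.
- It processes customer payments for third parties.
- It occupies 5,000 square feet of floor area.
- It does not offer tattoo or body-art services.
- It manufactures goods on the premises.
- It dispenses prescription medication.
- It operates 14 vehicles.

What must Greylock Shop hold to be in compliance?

None

(a) does not offer tattoo or body-art services; dispenses prescription medication → Trade Registration not required.
(b) does not offer tattoo or body-art services; manufactures goods on the premises → Body Art Registration not required.
(c) floor area 5,000 square feet < 9,000 square feet → General Business Authorization not required.
(d) does not offer tattoo or body-art services → Body Art License not required.
(e) vehicles 14 ≥ 10; does not offer tattoo or body-art services; employees 39 ≤ 119 → General Business Permit not required.
(f) floor area 5,000 square feet < 5,200 square feet; vehicles 14 < 36 → Trade Permit not required.
(g) employees 39 > 21; dispenses prescription medication; floor area 5,000 square feet ≤ 8,800 square feet → Municipal Permit not required.
(h) floor area 5,000 square feet ≤ 15,900 square feet; manufactures goods on the premises; processes customer payments for third parties → Large Premises Authorization not required.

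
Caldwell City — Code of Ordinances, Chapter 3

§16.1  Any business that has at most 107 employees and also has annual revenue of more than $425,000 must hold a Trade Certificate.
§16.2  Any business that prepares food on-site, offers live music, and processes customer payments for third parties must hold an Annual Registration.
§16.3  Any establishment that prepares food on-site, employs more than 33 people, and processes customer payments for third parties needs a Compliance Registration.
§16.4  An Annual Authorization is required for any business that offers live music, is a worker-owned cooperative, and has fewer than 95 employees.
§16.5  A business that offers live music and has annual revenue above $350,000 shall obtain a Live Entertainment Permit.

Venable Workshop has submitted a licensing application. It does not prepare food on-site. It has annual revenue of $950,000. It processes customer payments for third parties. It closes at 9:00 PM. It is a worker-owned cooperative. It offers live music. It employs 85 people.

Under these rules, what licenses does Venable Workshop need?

Annual Authorization, Live Entertainment Permit, Trade Certificate

§16.1 employees 85 ≤ 107; revenue $950,000 > $425,000 → Trade Certificate required.
§16.2 does not prepare food on-site; offers live music; processes customer payments for third parties → Annual Registration not required.
§16.3 does not prepare food on-site; employees 85 > 33; processes customer payments for third parties → Compliance Registration not required.
§16.4 offers live music; is a worker-owned cooperative; employees 85 < 95 → Annual Authorization required.
§16.5 offers live music; revenue $950,000 > $350,000 → Live Entertainment Permit required.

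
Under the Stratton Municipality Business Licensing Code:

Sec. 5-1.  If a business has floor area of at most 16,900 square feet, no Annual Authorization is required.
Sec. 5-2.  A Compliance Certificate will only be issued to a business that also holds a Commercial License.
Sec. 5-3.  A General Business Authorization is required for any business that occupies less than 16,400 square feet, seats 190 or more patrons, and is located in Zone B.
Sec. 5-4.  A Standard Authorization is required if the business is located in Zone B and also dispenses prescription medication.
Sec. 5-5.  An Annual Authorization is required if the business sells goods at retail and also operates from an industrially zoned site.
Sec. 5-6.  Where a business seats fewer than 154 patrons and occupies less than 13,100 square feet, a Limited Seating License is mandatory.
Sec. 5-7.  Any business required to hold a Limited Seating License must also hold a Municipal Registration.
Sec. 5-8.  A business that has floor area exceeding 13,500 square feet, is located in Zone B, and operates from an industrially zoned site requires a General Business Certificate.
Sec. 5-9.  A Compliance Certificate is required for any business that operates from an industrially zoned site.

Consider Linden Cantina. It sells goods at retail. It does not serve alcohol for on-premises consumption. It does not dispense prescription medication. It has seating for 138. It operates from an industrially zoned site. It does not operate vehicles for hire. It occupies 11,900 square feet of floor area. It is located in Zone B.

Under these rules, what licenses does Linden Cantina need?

Commercial License, Compliance Certificate, Limited Seating License, Municipal Registration

Sec. 5-1. floor area 11,900 square feet ≤ 16,900 square feet → exempt from Annual Authorization.
Sec. 5-2. Compliance Certificate is required → Commercial License also required.
Sec. 5-3. floor area 11,900 square feet < 16,400 square feet; seating 138 < 190; is located in Zone B → General Business Authorization not required.
Sec. 5-4. is located in Zone B; does not dispense prescription medication → Standard Authorization not required.
Sec. 5-5. sells goods at retail; operates from an industrially zoned site → Annual Authorization required.
Sec. 5-6. seating 138 < 154; floor area 11,900 square feet < 13,100 square feet → Limited Seating License required.
Sec. 5-7. Limited Seating License is required → Municipal Registration also required.
Sec. 5-8. floor area 11,900 square feet ≤ 13,500 square feet; is located in Zone B; operates from an industrially zoned site → General Business Certificate not required.
Sec. 5-9. operates from an industrially zoned site → Compliance Certificate required.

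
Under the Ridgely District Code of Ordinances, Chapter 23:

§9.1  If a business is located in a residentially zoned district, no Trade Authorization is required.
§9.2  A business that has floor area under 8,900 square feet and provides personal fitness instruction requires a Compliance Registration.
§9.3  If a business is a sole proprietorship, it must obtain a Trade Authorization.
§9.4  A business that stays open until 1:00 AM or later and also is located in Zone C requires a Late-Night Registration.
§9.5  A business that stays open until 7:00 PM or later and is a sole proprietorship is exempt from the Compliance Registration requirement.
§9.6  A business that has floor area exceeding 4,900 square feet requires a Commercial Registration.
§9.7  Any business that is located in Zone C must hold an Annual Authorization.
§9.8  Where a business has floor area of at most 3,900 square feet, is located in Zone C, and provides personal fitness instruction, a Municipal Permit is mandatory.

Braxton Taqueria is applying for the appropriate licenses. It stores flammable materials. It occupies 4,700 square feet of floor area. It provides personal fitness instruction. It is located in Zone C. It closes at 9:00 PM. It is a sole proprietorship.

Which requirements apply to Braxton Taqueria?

Annual Authorization, Trade Authorization

§9.1 is located in Zone C (not: is located in a residentially zoned district) → Trade Authorization exemption does not apply.
§9.2 floor area 4,700 square feet < 8,900 square feet; provides personal fitness instruction → Compliance Registration required.
§9.3 is a sole proprietorship → Trade Authorization required.
§9.4 closes 9:00 PM, at/before 1:00 AM; is located in Zone C → Late-Night Registration not required.
§9.5 closes 9:00 PM, after 7:00 PM; is a sole proprietorship → exempt from Compliance Registration.
§9.6 floor area 4,700 square feet ≤ 4,900 square feet → Commercial Registration not required.
§9.7 is located in Zone C → Annual Authorization required.
§9.8 floor area 4,700 square feet > 3,900 square feet; is located in Zone C; provides personal fitness instruction → Municipal Permit not required.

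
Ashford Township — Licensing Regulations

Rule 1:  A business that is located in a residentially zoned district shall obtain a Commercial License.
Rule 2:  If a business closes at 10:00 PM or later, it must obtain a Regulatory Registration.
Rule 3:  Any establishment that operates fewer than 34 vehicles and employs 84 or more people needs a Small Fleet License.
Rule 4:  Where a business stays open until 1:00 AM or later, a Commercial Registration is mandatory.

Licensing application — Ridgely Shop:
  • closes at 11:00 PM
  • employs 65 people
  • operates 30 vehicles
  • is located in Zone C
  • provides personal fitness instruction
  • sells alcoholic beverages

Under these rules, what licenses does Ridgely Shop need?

Regulatory Registration

Rule 1: is located in Zone C (not: is located in a residentially zoned district) → Commercial License not required.
Rule 2: closes 11:00 PM, after 10:00 PM → Regulatory Registration required.
Rule 3: vehicles 30 < 34; employees 65 < 84 → Small Fleet License not required.
Rule 4: closes 11:00 PM, at/before 1:00 AM → Commercial Registration not required.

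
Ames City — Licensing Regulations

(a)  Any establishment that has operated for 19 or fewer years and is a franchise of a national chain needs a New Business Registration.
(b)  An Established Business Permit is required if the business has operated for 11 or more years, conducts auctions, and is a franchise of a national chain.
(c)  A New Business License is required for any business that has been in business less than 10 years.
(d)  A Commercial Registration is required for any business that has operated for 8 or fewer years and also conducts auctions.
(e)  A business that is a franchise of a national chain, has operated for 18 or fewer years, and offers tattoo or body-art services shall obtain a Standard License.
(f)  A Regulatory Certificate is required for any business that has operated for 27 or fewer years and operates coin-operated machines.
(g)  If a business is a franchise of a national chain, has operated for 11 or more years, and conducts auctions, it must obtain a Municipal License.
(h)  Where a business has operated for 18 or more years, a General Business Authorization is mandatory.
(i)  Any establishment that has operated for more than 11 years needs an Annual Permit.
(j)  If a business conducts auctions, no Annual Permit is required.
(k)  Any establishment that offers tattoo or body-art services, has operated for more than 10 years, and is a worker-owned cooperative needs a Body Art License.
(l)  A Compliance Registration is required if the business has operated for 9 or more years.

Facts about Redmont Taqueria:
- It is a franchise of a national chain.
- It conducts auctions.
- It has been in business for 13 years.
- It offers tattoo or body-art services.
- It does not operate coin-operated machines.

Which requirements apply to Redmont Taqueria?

Compliance Registration, Established Business Permit, Municipal License, New Business Registration, Standard License

(a) years in business 13 ≤ 19; is a franchise of a national chain → New Business Registration required.
(b) years in business 13 ≥ 11; conducts auctions; is a franchise of a national chain → Established Business Permit required.
(c) years in business 13 ≥ 10 → New Business License not required.
(d) years in business 13 > 8; conducts auctions → Commercial Registration not required.
(e) is a franchise of a national chain; years in business 13 ≤ 18; offers tattoo or body-art services → Standard License required.
(f) years in business 13 ≤ 27; does not operate coin-operated machines → Regulatory Certificate not required.
(g) is a franchise of a national chain; years in business 13 ≥ 11; conducts auctions → Municipal License required.
(h) years in business 13 < 18 → General Business Authorization not required.
(i) years in business 13 > 11 → Annual Permit required.
(j) conducts auctions → exempt from Annual Permit.
(k) offers tattoo or body-art services; years in business 13 > 10; is a franchise of a national chain (not: is a worker-owned cooperative) → Body Art License not required.
(l) years in business 13 ≥ 9 → Compliance Registration required.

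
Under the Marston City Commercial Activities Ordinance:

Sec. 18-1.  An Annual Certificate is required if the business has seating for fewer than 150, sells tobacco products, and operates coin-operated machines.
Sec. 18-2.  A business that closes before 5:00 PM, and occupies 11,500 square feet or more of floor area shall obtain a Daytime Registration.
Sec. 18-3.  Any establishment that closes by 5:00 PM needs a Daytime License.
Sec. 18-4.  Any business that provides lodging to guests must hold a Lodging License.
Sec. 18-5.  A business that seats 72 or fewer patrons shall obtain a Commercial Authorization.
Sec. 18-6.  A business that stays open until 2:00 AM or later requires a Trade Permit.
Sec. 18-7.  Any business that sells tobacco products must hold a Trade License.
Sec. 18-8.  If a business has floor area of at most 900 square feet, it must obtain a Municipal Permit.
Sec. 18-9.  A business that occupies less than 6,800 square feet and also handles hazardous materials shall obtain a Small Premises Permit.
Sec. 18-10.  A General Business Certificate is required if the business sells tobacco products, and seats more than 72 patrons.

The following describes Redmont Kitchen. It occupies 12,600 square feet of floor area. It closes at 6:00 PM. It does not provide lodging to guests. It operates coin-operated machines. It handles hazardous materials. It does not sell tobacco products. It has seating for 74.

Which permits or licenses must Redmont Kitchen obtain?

None

Sec. 18-1. seating 74 < 150; does not sell tobacco products; operates coin-operated machines → Annual Certificate not required.
Sec. 18-2. closes 6:00 PM, after 5:00 PM; floor area 12,600 square feet ≥ 11,500 square feet → Daytime Registration not required.
Sec. 18-3. closes 6:00 PM, after 5:00 PM → Daytime License not required.
Sec. 18-4. does not provide lodging to guests → Lodging License not required.
Sec. 18-5. seating 74 > 72 → Commercial Authorization not required.
Sec. 18-6. closes 6:00 PM, at/before 2:00 AM → Trade Permit not required.
Sec. 18-7. does not sell tobacco products → Trade License not required.
Sec. 18-8. floor area 12,600 square feet > 900 square feet → Municipal Permit not required.
Sec. 18-9. floor area 12,600 square feet ≥ 6,800 square feet; handles hazardous materials → Small Premises Permit not required.
Sec. 18-10. does not sell tobacco products; seating 74 > 72 → General Business Certificate not required.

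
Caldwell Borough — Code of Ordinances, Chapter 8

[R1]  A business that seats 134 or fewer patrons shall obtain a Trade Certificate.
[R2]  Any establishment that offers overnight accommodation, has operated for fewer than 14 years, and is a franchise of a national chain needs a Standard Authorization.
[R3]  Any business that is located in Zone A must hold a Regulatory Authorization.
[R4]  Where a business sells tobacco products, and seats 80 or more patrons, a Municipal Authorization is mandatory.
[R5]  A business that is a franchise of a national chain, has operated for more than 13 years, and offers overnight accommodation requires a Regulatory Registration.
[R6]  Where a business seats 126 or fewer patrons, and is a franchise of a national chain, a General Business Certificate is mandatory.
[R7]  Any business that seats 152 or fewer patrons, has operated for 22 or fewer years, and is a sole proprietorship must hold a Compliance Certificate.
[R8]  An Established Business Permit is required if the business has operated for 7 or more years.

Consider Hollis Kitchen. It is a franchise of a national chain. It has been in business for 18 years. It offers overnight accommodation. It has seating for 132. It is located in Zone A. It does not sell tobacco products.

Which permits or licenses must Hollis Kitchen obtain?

Established Business Permit, Regulatory Authorization, Regulatory Registration, Trade Certificate

[R1] seating 132 ≤ 134 → Trade Certificate required.
[R2] offers overnight accommodation; years in business 18 ≥ 14; is a franchise of a national chain → Standard Authorization not required.
[R3] is located in Zone A → Regulatory Authorization required.
[R4] does not sell tobacco products; seating 132 ≥ 80 → Municipal Authorization not required.
[R5] is a franchise of a national chain; years in business 18 > 13; offers overnight accommodation → Regulatory Registration required.
[R6] seating 132 > 126; is a franchise of a national chain → General Business Certificate not required.
[R7] seating 132 ≤ 152; years in business 18 ≤ 22; is a franchise of a national chain (not: is a sole proprietorship) → Compliance Certificate not required.
[R8] years in business 18 ≥ 7 → Established Business Permit required.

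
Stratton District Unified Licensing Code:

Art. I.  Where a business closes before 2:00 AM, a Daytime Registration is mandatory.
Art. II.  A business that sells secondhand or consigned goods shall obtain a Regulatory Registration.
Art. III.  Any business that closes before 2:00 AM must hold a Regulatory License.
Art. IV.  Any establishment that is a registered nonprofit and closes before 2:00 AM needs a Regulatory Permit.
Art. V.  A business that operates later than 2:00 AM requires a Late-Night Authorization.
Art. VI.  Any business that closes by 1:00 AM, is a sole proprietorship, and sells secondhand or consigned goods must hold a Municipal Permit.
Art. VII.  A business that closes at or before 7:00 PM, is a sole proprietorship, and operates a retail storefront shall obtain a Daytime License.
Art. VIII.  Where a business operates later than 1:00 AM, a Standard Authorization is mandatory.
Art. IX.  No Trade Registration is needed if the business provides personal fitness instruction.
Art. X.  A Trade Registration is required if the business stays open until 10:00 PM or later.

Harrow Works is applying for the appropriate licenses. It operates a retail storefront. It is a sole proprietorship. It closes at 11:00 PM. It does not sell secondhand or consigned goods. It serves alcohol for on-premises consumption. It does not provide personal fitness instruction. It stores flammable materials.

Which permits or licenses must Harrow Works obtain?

Daytime Registration, Regulatory License, Trade Registration

Art. I. closes 11:00 PM, at/before 2:00 AM → Daytime Registration required.
Art. II. does not sell secondhand or consigned goods → Regulatory Registration not required.
Art. III. closes 11:00 PM, at/before 2:00 AM → Regulatory License required.
Art. IV. is a sole proprietorship (not: is a registered nonprofit); closes 11:00 PM, at/before 2:00 AM → Regulatory Permit not required.
Art. V. closes 11:00 PM, at/before 2:00 AM → Late-Night Authorization not required.
Art. VI. closes 11:00 PM, at/before 1:00 AM; is a sole proprietorship; does not sell secondhand or consigned goods → Municipal Permit not required.
Art. VII. closes 11:00 PM, after 7:00 PM; is a sole proprietorship; operates a retail storefront → Daytime License not required.
Art. VIII. closes 11:00 PM, at/before 1:00 AM → Standard Authorization not required.
Art. IX. does not provide personal fitness instruction → Trade Registration exemption does not apply.
Art. X. closes 11:00 PM, after 10:00 PM → Trade Registration required.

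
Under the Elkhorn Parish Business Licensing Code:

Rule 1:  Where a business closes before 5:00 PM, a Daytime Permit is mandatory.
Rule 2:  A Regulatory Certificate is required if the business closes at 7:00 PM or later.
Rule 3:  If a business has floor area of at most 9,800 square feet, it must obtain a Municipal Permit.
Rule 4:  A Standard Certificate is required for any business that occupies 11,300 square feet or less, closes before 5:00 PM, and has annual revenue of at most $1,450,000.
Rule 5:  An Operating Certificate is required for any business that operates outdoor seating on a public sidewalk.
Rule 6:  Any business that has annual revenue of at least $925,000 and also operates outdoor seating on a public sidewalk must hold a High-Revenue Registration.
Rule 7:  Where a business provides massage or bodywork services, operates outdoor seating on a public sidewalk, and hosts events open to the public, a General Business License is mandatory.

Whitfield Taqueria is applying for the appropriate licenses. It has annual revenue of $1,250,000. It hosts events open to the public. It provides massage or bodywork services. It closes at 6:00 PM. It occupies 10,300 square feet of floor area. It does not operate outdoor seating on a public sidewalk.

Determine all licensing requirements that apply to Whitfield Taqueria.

None

Rule 1: closes 6:00 PM, after 5:00 PM → Daytime Permit not required.
Rule 2: closes 6:00 PM, at/before 7:00 PM → Regulatory Certificate not required.
Rule 3: floor area 10,300 square feet > 9,800 square feet → Municipal Permit not required.
Rule 4: floor area 10,300 square feet ≤ 11,300 square feet; closes 6:00 PM, after 5:00 PM; revenue $1,250,000 ≤ $1,450,000 → Standard Certificate not required.
Rule 5: does not operate outdoor seating on a public sidewalk → Operating Certificate not required.
Rule 6: revenue $1,250,000 ≥ $925,000; does not operate outdoor seating on a public sidewalk → High-Revenue Registration not required.
Rule 7: provides massage or bodywork services; does not operate outdoor seating on a public sidewalk; hosts events open to the public → General Business License not required.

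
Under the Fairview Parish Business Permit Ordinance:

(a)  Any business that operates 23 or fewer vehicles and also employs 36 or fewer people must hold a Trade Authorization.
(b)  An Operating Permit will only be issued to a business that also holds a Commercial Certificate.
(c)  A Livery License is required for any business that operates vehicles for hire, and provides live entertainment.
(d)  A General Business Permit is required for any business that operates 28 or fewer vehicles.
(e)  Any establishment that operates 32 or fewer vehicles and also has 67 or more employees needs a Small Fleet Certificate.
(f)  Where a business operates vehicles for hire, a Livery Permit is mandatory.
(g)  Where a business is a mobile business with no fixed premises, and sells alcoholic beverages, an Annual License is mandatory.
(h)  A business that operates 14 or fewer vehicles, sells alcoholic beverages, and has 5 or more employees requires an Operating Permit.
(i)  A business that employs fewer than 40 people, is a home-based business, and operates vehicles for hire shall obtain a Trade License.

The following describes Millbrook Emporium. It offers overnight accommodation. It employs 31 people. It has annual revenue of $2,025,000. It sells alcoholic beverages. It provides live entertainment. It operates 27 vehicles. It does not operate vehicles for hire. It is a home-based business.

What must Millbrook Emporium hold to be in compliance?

General Business Permit

(a) vehicles 27 > 23; employees 31 ≤ 36 → Trade Authorization not required.
(b) Operating Permit is not required → no effect.
(c) does not operate vehicles for hire; provides live entertainment → Livery License not required.
(d) vehicles 27 ≤ 28 → General Business Permit required.
(e) vehicles 27 ≤ 32; employees 31 < 67 → Small Fleet Certificate not required.
(f) does not operate vehicles for hire → Livery Permit not required.
(g) is a home-based business (not: is a mobile business with no fixed premises); sells alcoholic beverages → Annual License not required.
(h) vehicles 27 > 14; sells alcoholic beverages; employees 31 ≥ 5 → Operating Permit not required.
(i) employees 31 < 40; is a home-based business; does not operate vehicles for hire → Trade License not required.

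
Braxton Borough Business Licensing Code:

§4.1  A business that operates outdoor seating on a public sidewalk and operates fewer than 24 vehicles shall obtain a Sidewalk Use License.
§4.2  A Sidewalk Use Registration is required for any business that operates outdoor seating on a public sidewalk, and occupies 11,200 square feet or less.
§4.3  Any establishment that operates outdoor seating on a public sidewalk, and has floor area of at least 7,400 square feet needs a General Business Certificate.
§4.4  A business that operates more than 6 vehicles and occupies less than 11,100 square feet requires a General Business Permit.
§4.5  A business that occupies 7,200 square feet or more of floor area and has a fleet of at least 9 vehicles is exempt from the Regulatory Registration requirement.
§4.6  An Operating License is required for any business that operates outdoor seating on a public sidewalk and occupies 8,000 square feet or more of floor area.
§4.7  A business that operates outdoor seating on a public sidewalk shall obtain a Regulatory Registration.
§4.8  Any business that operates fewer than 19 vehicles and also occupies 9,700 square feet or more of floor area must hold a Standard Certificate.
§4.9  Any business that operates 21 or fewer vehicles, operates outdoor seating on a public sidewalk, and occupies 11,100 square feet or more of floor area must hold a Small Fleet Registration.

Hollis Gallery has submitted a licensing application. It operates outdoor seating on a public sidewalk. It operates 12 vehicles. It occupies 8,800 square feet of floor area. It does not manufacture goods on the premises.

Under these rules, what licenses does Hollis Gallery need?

General Business Certificate, General Business Permit, Operating License, Sidewalk Use License, Sidewalk Use Registration

§4.1 operates outdoor seating on a public sidewalk; vehicles 12 < 24 → Sidewalk Use License required.
§4.2 operates outdoor seating on a public sidewalk; floor area 8,800 square feet ≤ 11,200 square feet → Sidewalk Use Registration required.
§4.3 operates outdoor seating on a public sidewalk; floor area 8,800 square feet ≥ 7,400 square feet → General Business Certificate required.
§4.4 vehicles 12 > 6; floor area 8,800 square feet < 11,100 square feet → General Business Permit required.
§4.5 floor area 8,800 square feet ≥ 7,200 square feet; vehicles 12 ≥ 9 → exempt from Regulatory Registration.
§4.6 operates outdoor seating on a public sidewalk; floor area 8,800 square feet ≥ 8,000 square feet → Operating License required.
§4.7 operates outdoor seating on a public sidewalk → Regulatory Registration required.
§4.8 vehicles 12 < 19; floor area 8,800 square feet < 9,700 square feet → Standard Certificate not required.
§4.9 vehicles 12 ≤ 21; operates outdoor seating on a public sidewalk; floor area 8,800 square feet < 11,100 square feet → Small Fleet Registration not required.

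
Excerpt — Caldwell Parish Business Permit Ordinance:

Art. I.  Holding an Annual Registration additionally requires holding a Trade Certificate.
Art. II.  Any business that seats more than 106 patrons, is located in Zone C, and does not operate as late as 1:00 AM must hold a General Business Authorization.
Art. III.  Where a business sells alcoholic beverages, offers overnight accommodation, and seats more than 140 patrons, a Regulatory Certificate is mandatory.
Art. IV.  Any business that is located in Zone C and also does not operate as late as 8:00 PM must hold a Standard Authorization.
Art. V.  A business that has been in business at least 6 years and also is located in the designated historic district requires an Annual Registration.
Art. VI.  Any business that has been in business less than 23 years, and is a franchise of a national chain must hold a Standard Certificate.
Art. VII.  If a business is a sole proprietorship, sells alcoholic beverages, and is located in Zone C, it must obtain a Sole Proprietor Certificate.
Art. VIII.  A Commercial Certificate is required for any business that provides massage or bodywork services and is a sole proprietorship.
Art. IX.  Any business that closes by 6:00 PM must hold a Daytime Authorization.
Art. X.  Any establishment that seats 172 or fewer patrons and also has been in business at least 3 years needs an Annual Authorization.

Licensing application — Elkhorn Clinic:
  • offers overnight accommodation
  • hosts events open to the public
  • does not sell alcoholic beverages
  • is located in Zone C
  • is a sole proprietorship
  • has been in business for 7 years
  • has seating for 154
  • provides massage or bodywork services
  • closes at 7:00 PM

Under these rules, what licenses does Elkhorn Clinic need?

Art. I. Annual Registration is not required → no effect.
Art. II. seating 154 > 106; is located in Zone C; closes 7:00 PM, at/before 1:00 AM → General Business Authorization required.
Art. III. does not sell alcoholic beverages; offers overnight accommodation; seating 154 > 140 → Regulatory Certificate not required.
Art. IV. is located in Zone C; closes 7:00 PM, at/before 8:00 PM → Standard Authorization required.
Art. V. years in business 7 ≥ 6; is located in Zone C (not: is located in the designated historic district) → Annual Registration not required.
Art. VI. years in business 7 < 23; is a sole proprietorship (not: is a franchise of a national chain) → Standard Certificate not required.
Art. VII. is a sole proprietorship; does not sell alcoholic beverages; is located in Zone C → Sole Proprietor Certificate not required.
Art. VIII. provides massage or bodywork services; is a sole proprietorship → Commercial Certificate required.
Art. IX. closes 7:00 PM, after 6:00 PM → Daytime Authorization not required.
Art. X. seating 154 ≤ 172; years in business 7 ≥ 3 → Annual Authorization required.

Annual Authorization, Commercial Certificate, General Business Authorization, Standard Authorization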